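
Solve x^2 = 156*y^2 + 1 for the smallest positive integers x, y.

(x, y) = (25, 2)

First expand sqrt(156) as a continued fraction. With x_i = (sqrt(156) + m_i)/d_i and (m_0, d_0) = (0, 1): a_0 = floor(sqrt(156)) = 12, since 12^2 = 144 <= 156 < 169 = 13^2.
Iterate m_{i+1} = d_i*a_i - m_i, d_{i+1} = (156 - m_{i+1}^2)/d_i, a_{i+1} = floor((a_0 + m_{i+1})/d_{i+1}):
  m_1 = 1*12 - 0 = 12, d_1 = (156 - 12^2)/1 = 12/1 = 12, a_1 = floor((12 + 12)/12) = 2.
  m_2 = 12*2 - 12 = 12, d_2 = (156 - 12^2)/12 = 12/12 = 1, a_2 = floor((12 + 12)/1) = 24.
  m_3 = 1*24 - 12 = 12, d_3 = (156 - 12^2)/1 = 12/1 = 12: (m_3, d_3) = (m_1, d_1) = (12, 12), so from here the quotients repeat a_1, a_2; the period length is 2.
So sqrt(156) = [12; (2, 24)] with period length k = 2.
k is even, so the fundamental solution of x^2 - 156y^2 = 1 is (p_{k-1}, q_{k-1}) = (p_1, q_1); compute convergents through index 1.
Convergents (p_i = a_i*p_{i-1} + p_{i-2}, q_i = a_i*q_{i-1} + q_{i-2} with p_{-2}=0, p_{-1}=1, q_{-2}=1, q_{-1}=0):
  i=0: a_0=12, p_0 = 12*1 + 0 = 12, q_0 = 12*0 + 1 = 1.
  i=1: a_1=2, p_1 = 2*12 + 1 = 25, q_1 = 2*1 + 0 = 2.
Check: 25^2 - 156*2^2 = 625 - 624 = 1, so (x, y) = (25, 2) solves the equation, and by the theorem it is the least positive solution.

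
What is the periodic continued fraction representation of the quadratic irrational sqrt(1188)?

[34; (2, 7, 6, 7, 2, 68)]

Write x_i = (sqrt(1188) + m_i)/d_i with (m_0, d_0) = (0, 1). a_0 = floor(sqrt(1188)) = 34, since 34^2 = 1156 <= 1188 < 1225 = 35^2.
Iterate m_{i+1} = d_i*a_i - m_i, d_{i+1} = (1188 - m_{i+1}^2)/d_i, a_{i+1} = floor((a_0 + m_{i+1})/d_{i+1}):
  m_1 = 1*34 - 0 = 34, d_1 = (1188 - 34^2)/1 = 32/1 = 32, a_1 = floor((34 + 34)/32) = 2.
  m_2 = 32*2 - 34 = 30, d_2 = (1188 - 30^2)/32 = 288/32 = 9, a_2 = floor((34 + 30)/9) = 7.
  m_3 = 9*7 - 30 = 33, d_3 = (1188 - 33^2)/9 = 99/9 = 11, a_3 = floor((34 + 33)/11) = 6.
  m_4 = 11*6 - 33 = 33, d_4 = (1188 - 33^2)/11 = 99/11 = 9, a_4 = floor((34 + 33)/9) = 7.
  m_5 = 9*7 - 33 = 30, d_5 = (1188 - 30^2)/9 = 288/9 = 32, a_5 = floor((34 + 30)/32) = 2.
  m_6 = 32*2 - 30 = 34, d_6 = (1188 - 34^2)/32 = 32/32 = 1, a_6 = floor((34 + 34)/1) = 68.
  m_7 = 1*68 - 34 = 34, d_7 = (1188 - 34^2)/1 = 32/1 = 32: (m_7, d_7) = (m_1, d_1) = (34, 32), so from here the quotients repeat a_1, ..., a_6; the period length is 6.
Hence the expansion of sqrt(1188) is a_0 = 34 followed by the repeating block 2, 7, 6, 7, 2, 68 (period 6).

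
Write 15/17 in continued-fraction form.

[0; 1, 7, 2]

Run the Euclidean algorithm on 15 and 17; the successive quotients are the partial quotients a_0, a_1, ... (each step inverts the fractional part left over by the previous one):
  15 = 0*17 + 15, so a_0 = 0.
  17 = 1*15 + 2, so a_1 = 1.
  15 = 7*2 + 1, so a_2 = 7.
  2 = 2*1 + 0, so a_3 = 2.
The remainder reaches 0 after 4 divisions, so the expansion has 4 partial quotients, read off in order.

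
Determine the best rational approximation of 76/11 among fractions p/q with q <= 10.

69/10

Expand x = 76/11 as a continued fraction with the Euclidean algorithm:
  76 = 6*11 + 10, so a_0 = 6.
  11 = 1*10 + 1, so a_1 = 1.
  10 = 10*1 + 0, so a_2 = 10.
so x = [6; 1, 10].
Convergents (p_i = a_i*p_{i-1} + p_{i-2}, q_i = a_i*q_{i-1} + q_{i-2} with p_{-2}=0, p_{-1}=1, q_{-2}=1, q_{-1}=0), until the denominator exceeds 10:
  i=0: a_0=6, p_0 = 6*1 + 0 = 6, q_0 = 6*0 + 1 = 1.
  i=1: a_1=1, p_1 = 1*6 + 1 = 7, q_1 = 1*1 + 0 = 1.
  i=2: a_2=10, p_2 = 10*7 + 6 = 76, q_2 = 10*1 + 1 = 11.
q_2 = 11 > 10, so the last convergent with denominator <= 10 is p_1/q_1 = 7/1.
The closest fraction with denominator <= 10 is either p_1/q_1 or the intermediate fraction (k*p_1 + p_0)/(k*q_1 + q_0) with the largest k >= 1 whose denominator stays <= 10; these approach x as k grows, and every other convergent or intermediate fraction in range is farther away.
Largest k: floor((10 - q_0)/q_1) = floor((10 - 1)/1) = 9.
That gives (9*7 + 6)/(9*1 + 1) = 69/10.
Compare the errors: |x - 7/1| = |76*1 - 7*11|/(11*1) = 1/11, and |x - 69/10| = |76*10 - 69*11|/(11*10) = 1/110.
Cross-multiplying, 1*11 = 11 < 110 = 1*110, so 1/110 is smaller: the intermediate fraction 69/10 is closer to x than 7/1.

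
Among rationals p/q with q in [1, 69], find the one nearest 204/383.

33/62

Expand x = 204/383 as a continued fraction with the Euclidean algorithm:
  204 = 0*383 + 204, so a_0 = 0.
  383 = 1*204 + 179, so a_1 = 1.
  204 = 1*179 + 25, so a_2 = 1.
  179 = 7*25 + 4, so a_3 = 7.
  25 = 6*4 + 1, so a_4 = 6.
  4 = 4*1 + 0, so a_5 = 4.
so x = [0; 1, 1, 7, 6, 4].
Convergents (p_i = a_i*p_{i-1} + p_{i-2}, q_i = a_i*q_{i-1} + q_{i-2} with p_{-2}=0, p_{-1}=1, q_{-2}=1, q_{-1}=0), until the denominator exceeds 69:
  i=0: a_0=0, p_0 = 0*1 + 0 = 0, q_0 = 0*0 + 1 = 1.
  i=1: a_1=1, p_1 = 1*0 + 1 = 1, q_1 = 1*1 + 0 = 1.
  i=2: a_2=1, p_2 = 1*1 + 0 = 1, q_2 = 1*1 + 1 = 2.
  i=3: a_3=7, p_3 = 7*1 + 1 = 8, q_3 = 7*2 + 1 = 15.
  i=4: a_4=6, p_4 = 6*8 + 1 = 49, q_4 = 6*15 + 2 = 92.
q_4 = 92 > 69, so the last convergent with denominator <= 69 is p_3/q_3 = 8/15.
The closest fraction with denominator <= 69 is either p_3/q_3 or the intermediate fraction (k*p_3 + p_2)/(k*q_3 + q_2) with the largest k >= 1 whose denominator stays <= 69; these approach x as k grows, and every other convergent or intermediate fraction in range is farther away.
Largest k: floor((69 - q_2)/q_3) = floor((69 - 2)/15) = 4.
That gives (4*8 + 1)/(4*15 + 2) = 33/62.
Compare the errors: |x - 8/15| = |204*15 - 8*383|/(383*15) = 4/5745, and |x - 33/62| = |204*62 - 33*383|/(383*62) = 9/23746.
Cross-multiplying, 9*5745 = 51705 < 94984 = 4*23746, so 9/23746 is smaller: the intermediate fraction 33/62 is closer to x than 8/15.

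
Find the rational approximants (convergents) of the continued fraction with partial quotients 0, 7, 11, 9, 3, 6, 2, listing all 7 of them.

0/1, 1/7, 11/78, 100/709, 311/2205, 1966/13939, 4243/30083

Using the convergent recurrence p_i = a_i*p_{i-1} + p_{i-2}, q_i = a_i*q_{i-1} + q_{i-2} with p_{-2}=0, p_{-1}=1, q_{-2}=1, q_{-1}=0:
  i=0: a_0=0, p_0 = 0*1 + 0 = 0, q_0 = 0*0 + 1 = 1.
  i=1: a_1=7, p_1 = 7*0 + 1 = 1, q_1 = 7*1 + 0 = 7.
  i=2: a_2=11, p_2 = 11*1 + 0 = 11, q_2 = 11*7 + 1 = 78.
  i=3: a_3=9, p_3 = 9*11 + 1 = 100, q_3 = 9*78 + 7 = 709.
  i=4: a_4=3, p_4 = 3*100 + 11 = 311, q_4 = 3*709 + 78 = 2205.
  i=5: a_5=6, p_5 = 6*311 + 100 = 1966, q_5 = 6*2205 + 709 = 13939.
  i=6: a_6=2, p_6 = 2*1966 + 311 = 4243, q_6 = 2*13939 + 2205 = 30083.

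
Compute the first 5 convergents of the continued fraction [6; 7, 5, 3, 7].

6/1, 43/7, 221/36, 706/115, 5163/841

Using the convergent recurrence p_i = a_i*p_{i-1} + p_{i-2}, q_i = a_i*q_{i-1} + q_{i-2} with p_{-2}=0, p_{-1}=1, q_{-2}=1, q_{-1}=0:
  i=0: a_0=6, p_0 = 6*1 + 0 = 6, q_0 = 6*0 + 1 = 1.
  i=1: a_1=7, p_1 = 7*6 + 1 = 43, q_1 = 7*1 + 0 = 7.
  i=2: a_2=5, p_2 = 5*43 + 6 = 221, q_2 = 5*7 + 1 = 36.
  i=3: a_3=3, p_3 = 3*221 + 43 = 706, q_3 = 3*36 + 7 = 115.
  i=4: a_4=7, p_4 = 7*706 + 221 = 5163, q_4 = 7*115 + 36 = 841.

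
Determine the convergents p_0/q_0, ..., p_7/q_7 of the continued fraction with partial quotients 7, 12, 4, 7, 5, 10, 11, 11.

Using the convergent recurrence p_i = a_i*p_{i-1} + p_{i-2}, q_i = a_i*q_{i-1} + q_{i-2} with p_{-2}=0, p_{-1}=1, q_{-2}=1, q_{-1}=0:
  i=0: a_0=7, p_0 = 7*1 + 0 = 7, q_0 = 7*0 + 1 = 1.
  i=1: a_1=12, p_1 = 12*7 + 1 = 85, q_1 = 12*1 + 0 = 12.
  i=2: a_2=4, p_2 = 4*85 + 7 = 347, q_2 = 4*12 + 1 = 49.
  i=3: a_3=7, p_3 = 7*347 + 85 = 2514, q_3 = 7*49 + 12 = 355.
  i=4: a_4=5, p_4 = 5*2514 + 347 = 12917, q_4 = 5*355 + 49 = 1824.
  i=5: a_5=10, p_5 = 10*12917 + 2514 = 131684, q_5 = 10*1824 + 355 = 18595.
  i=6: a_6=11, p_6 = 11*131684 + 12917 = 1461441, q_6 = 11*18595 + 1824 = 206369.
  i=7: a_7=11, p_7 = 11*1461441 + 131684 = 16207535, q_7 = 11*206369 + 18595 = 2288654.

7/1, 85/12, 347/49, 2514/355, 12917/1824, 131684/18595, 1461441/206369, 16207535/2288654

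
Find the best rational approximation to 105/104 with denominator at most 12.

1/1

Expand x = 105/104 as a continued fraction with the Euclidean algorithm:
  105 = 1*104 + 1, so a_0 = 1.
  104 = 104*1 + 0, so a_1 = 104.
so x = [1; 104].
Convergents (p_i = a_i*p_{i-1} + p_{i-2}, q_i = a_i*q_{i-1} + q_{i-2} with p_{-2}=0, p_{-1}=1, q_{-2}=1, q_{-1}=0), until the denominator exceeds 12:
  i=0: a_0=1, p_0 = 1*1 + 0 = 1, q_0 = 1*0 + 1 = 1.
  i=1: a_1=104, p_1 = 104*1 + 1 = 105, q_1 = 104*1 + 0 = 104.
q_1 = 104 > 12, so the last convergent with denominator <= 12 is p_0/q_0 = 1/1.
The closest fraction with denominator <= 12 is either p_0/q_0 or the intermediate fraction (k*p_0 + p_{-1})/(k*q_0 + q_{-1}) with the largest k >= 1 whose denominator stays <= 12; these approach x as k grows, and every other convergent or intermediate fraction in range is farther away.
Largest k: floor((12 - q_{-1})/q_0) = floor((12 - 0)/1) = 12 (using the seeds p_{-1} = 1, q_{-1} = 0).
That gives (12*1 + 1)/(12*1 + 0) = 13/12.
Compare the errors: |x - 1/1| = |105*1 - 1*104|/(104*1) = 1/104, and |x - 13/12| = |105*12 - 13*104|/(104*12) = 92/1248.
Cross-multiplying, 1*1248 = 1248 < 9568 = 92*104, so 1/104 is smaller: the convergent 1/1 is closer to x than 13/12.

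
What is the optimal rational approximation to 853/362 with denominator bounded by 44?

33/14

Expand x = 853/362 as a continued fraction with the Euclidean algorithm:
  853 = 2*362 + 129, so a_0 = 2.
  362 = 2*129 + 104, so a_1 = 2.
  129 = 1*104 + 25, so a_2 = 1.
  104 = 4*25 + 4, so a_3 = 4.
  25 = 6*4 + 1, so a_4 = 6.
  4 = 4*1 + 0, so a_5 = 4.
so x = [2; 2, 1, 4, 6, 4].
Convergents (p_i = a_i*p_{i-1} + p_{i-2}, q_i = a_i*q_{i-1} + q_{i-2} with p_{-2}=0, p_{-1}=1, q_{-2}=1, q_{-1}=0), until the denominator exceeds 44:
  i=0: a_0=2, p_0 = 2*1 + 0 = 2, q_0 = 2*0 + 1 = 1.
  i=1: a_1=2, p_1 = 2*2 + 1 = 5, q_1 = 2*1 + 0 = 2.
  i=2: a_2=1, p_2 = 1*5 + 2 = 7, q_2 = 1*2 + 1 = 3.
  i=3: a_3=4, p_3 = 4*7 + 5 = 33, q_3 = 4*3 + 2 = 14.
  i=4: a_4=6, p_4 = 6*33 + 7 = 205, q_4 = 6*14 + 3 = 87.
q_4 = 87 > 44, so the last convergent with denominator <= 44 is p_3/q_3 = 33/14.
The closest fraction with denominator <= 44 is either p_3/q_3 or the intermediate fraction (k*p_3 + p_2)/(k*q_3 + q_2) with the largest k >= 1 whose denominator stays <= 44; these approach x as k grows, and every other convergent or intermediate fraction in range is farther away.
Largest k: floor((44 - q_2)/q_3) = floor((44 - 3)/14) = 2.
That gives (2*33 + 7)/(2*14 + 3) = 73/31.
Compare the errors: |x - 33/14| = |853*14 - 33*362|/(362*14) = 4/5068, and |x - 73/31| = |853*31 - 73*362|/(362*31) = 17/11222.
Cross-multiplying, 4*11222 = 44888 < 86156 = 17*5068, so 4/5068 is smaller: the convergent 33/14 is closer to x than 73/31.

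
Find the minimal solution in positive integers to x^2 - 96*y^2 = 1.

First expand sqrt(96) as a continued fraction. With x_i = (sqrt(96) + m_i)/d_i and (m_0, d_0) = (0, 1): a_0 = floor(sqrt(96)) = 9, since 9^2 = 81 <= 96 < 100 = 10^2.
Iterate m_{i+1} = d_i*a_i - m_i, d_{i+1} = (96 - m_{i+1}^2)/d_i, a_{i+1} = floor((a_0 + m_{i+1})/d_{i+1}):
  m_1 = 1*9 - 0 = 9, d_1 = (96 - 9^2)/1 = 15/1 = 15, a_1 = floor((9 + 9)/15) = 1.
  m_2 = 15*1 - 9 = 6, d_2 = (96 - 6^2)/15 = 60/15 = 4, a_2 = floor((9 + 6)/4) = 3.
  m_3 = 4*3 - 6 = 6, d_3 = (96 - 6^2)/4 = 60/4 = 15, a_3 = floor((9 + 6)/15) = 1.
  m_4 = 15*1 - 6 = 9, d_4 = (96 - 9^2)/15 = 15/15 = 1, a_4 = floor((9 + 9)/1) = 18.
  m_5 = 1*18 - 9 = 9, d_5 = (96 - 9^2)/1 = 15/1 = 15: (m_5, d_5) = (m_1, d_1) = (9, 15), so from here the quotients repeat a_1, ..., a_4; the period length is 4.
So sqrt(96) = [9; (1, 3, 1, 18)] with period length k = 4.
k is even, so the fundamental solution of x^2 - 96y^2 = 1 is (p_{k-1}, q_{k-1}) = (p_3, q_3); compute convergents through index 3.
Convergents (p_i = a_i*p_{i-1} + p_{i-2}, q_i = a_i*q_{i-1} + q_{i-2} with p_{-2}=0, p_{-1}=1, q_{-2}=1, q_{-1}=0):
  i=0: a_0=9, p_0 = 9*1 + 0 = 9, q_0 = 9*0 + 1 = 1.
  i=1: a_1=1, p_1 = 1*9 + 1 = 10, q_1 = 1*1 + 0 = 1.
  i=2: a_2=3, p_2 = 3*10 + 9 = 39, q_2 = 3*1 + 1 = 4.
  i=3: a_3=1, p_3 = 1*39 + 10 = 49, q_3 = 1*4 + 1 = 5.
Check: 49^2 - 96*5^2 = 2401 - 2400 = 1, so (x, y) = (49, 5) solves the equation, and by the theorem it is the least positive solution.

(x, y) = (49, 5)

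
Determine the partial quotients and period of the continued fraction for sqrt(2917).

[54; (108)]

Write x_i = (sqrt(2917) + m_i)/d_i with (m_0, d_0) = (0, 1). a_0 = floor(sqrt(2917)) = 54, since 54^2 = 2916 <= 2917 < 3025 = 55^2.
Iterate m_{i+1} = d_i*a_i - m_i, d_{i+1} = (2917 - m_{i+1}^2)/d_i, a_{i+1} = floor((a_0 + m_{i+1})/d_{i+1}):
  m_1 = 1*54 - 0 = 54, d_1 = (2917 - 54^2)/1 = 1/1 = 1, a_1 = floor((54 + 54)/1) = 108.
  m_2 = 1*108 - 54 = 54, d_2 = (2917 - 54^2)/1 = 1/1 = 1: (m_2, d_2) = (m_1, d_1) = (54, 1), so from here the quotient a_1 repeats; the period length is 1.
Hence the expansion of sqrt(2917) is a_0 = 54 followed by the repeating block 108 (period 1).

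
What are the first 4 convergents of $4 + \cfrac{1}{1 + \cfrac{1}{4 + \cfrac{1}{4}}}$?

Using the convergent recurrence p_i = a_i*p_{i-1} + p_{i-2}, q_i = a_i*q_{i-1} + q_{i-2} with p_{-2}=0, p_{-1}=1, q_{-2}=1, q_{-1}=0:
  i=0: a_0=4, p_0 = 4*1 + 0 = 4, q_0 = 4*0 + 1 = 1.
  i=1: a_1=1, p_1 = 1*4 + 1 = 5, q_1 = 1*1 + 0 = 1.
  i=2: a_2=4, p_2 = 4*5 + 4 = 24, q_2 = 4*1 + 1 = 5.
  i=3: a_3=4, p_3 = 4*24 + 5 = 101, q_3 = 4*5 + 1 = 21.

4/1, 5/1, 24/5, 101/21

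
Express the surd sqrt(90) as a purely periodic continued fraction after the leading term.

Write x_i = (sqrt(90) + m_i)/d_i with (m_0, d_0) = (0, 1). a_0 = floor(sqrt(90)) = 9, since 9^2 = 81 <= 90 < 100 = 10^2.
Iterate m_{i+1} = d_i*a_i - m_i, d_{i+1} = (90 - m_{i+1}^2)/d_i, a_{i+1} = floor((a_0 + m_{i+1})/d_{i+1}):
  m_1 = 1*9 - 0 = 9, d_1 = (90 - 9^2)/1 = 9/1 = 9, a_1 = floor((9 + 9)/9) = 2.
  m_2 = 9*2 - 9 = 9, d_2 = (90 - 9^2)/9 = 9/9 = 1, a_2 = floor((9 + 9)/1) = 18.
  m_3 = 1*18 - 9 = 9, d_3 = (90 - 9^2)/1 = 9/1 = 9: (m_3, d_3) = (m_1, d_1) = (9, 9), so from here the quotients repeat a_1, a_2; the period length is 2.
Hence the expansion of sqrt(90) is a_0 = 9 followed by the repeating block 2, 18 (period 2).

[9; (2, 18)]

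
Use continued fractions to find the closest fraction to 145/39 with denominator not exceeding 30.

93/25

Expand x = 145/39 as a continued fraction with the Euclidean algorithm:
  145 = 3*39 + 28, so a_0 = 3.
  39 = 1*28 + 11, so a_1 = 1.
  28 = 2*11 + 6, so a_2 = 2.
  11 = 1*6 + 5, so a_3 = 1.
  6 = 1*5 + 1, so a_4 = 1.
  5 = 5*1 + 0, so a_5 = 5.
so x = [3; 1, 2, 1, 1, 5].
Convergents (p_i = a_i*p_{i-1} + p_{i-2}, q_i = a_i*q_{i-1} + q_{i-2} with p_{-2}=0, p_{-1}=1, q_{-2}=1, q_{-1}=0), until the denominator exceeds 30:
  i=0: a_0=3, p_0 = 3*1 + 0 = 3, q_0 = 3*0 + 1 = 1.
  i=1: a_1=1, p_1 = 1*3 + 1 = 4, q_1 = 1*1 + 0 = 1.
  i=2: a_2=2, p_2 = 2*4 + 3 = 11, q_2 = 2*1 + 1 = 3.
  i=3: a_3=1, p_3 = 1*11 + 4 = 15, q_3 = 1*3 + 1 = 4.
  i=4: a_4=1, p_4 = 1*15 + 11 = 26, q_4 = 1*4 + 3 = 7.
  i=5: a_5=5, p_5 = 5*26 + 15 = 145, q_5 = 5*7 + 4 = 39.
q_5 = 39 > 30, so the last convergent with denominator <= 30 is p_4/q_4 = 26/7.
The closest fraction with denominator <= 30 is either p_4/q_4 or the intermediate fraction (k*p_4 + p_3)/(k*q_4 + q_3) with the largest k >= 1 whose denominator stays <= 30; these approach x as k grows, and every other convergent or intermediate fraction in range is farther away.
Largest k: floor((30 - q_3)/q_4) = floor((30 - 4)/7) = 3.
That gives (3*26 + 15)/(3*7 + 4) = 93/25.
Compare the errors: |x - 26/7| = |145*7 - 26*39|/(39*7) = 1/273, and |x - 93/25| = |145*25 - 93*39|/(39*25) = 2/975.
Cross-multiplying, 2*273 = 546 < 975 = 1*975, so 2/975 is smaller: the intermediate fraction 93/25 is closer to x than 26/7.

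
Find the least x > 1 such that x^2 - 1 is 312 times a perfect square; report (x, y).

First expand sqrt(312) as a continued fraction. With x_i = (sqrt(312) + m_i)/d_i and (m_0, d_0) = (0, 1): a_0 = floor(sqrt(312)) = 17, since 17^2 = 289 <= 312 < 324 = 18^2.
Iterate m_{i+1} = d_i*a_i - m_i, d_{i+1} = (312 - m_{i+1}^2)/d_i, a_{i+1} = floor((a_0 + m_{i+1})/d_{i+1}):
  m_1 = 1*17 - 0 = 17, d_1 = (312 - 17^2)/1 = 23/1 = 23, a_1 = floor((17 + 17)/23) = 1.
  m_2 = 23*1 - 17 = 6, d_2 = (312 - 6^2)/23 = 276/23 = 12, a_2 = floor((17 + 6)/12) = 1.
  m_3 = 12*1 - 6 = 6, d_3 = (312 - 6^2)/12 = 276/12 = 23, a_3 = floor((17 + 6)/23) = 1.
  m_4 = 23*1 - 6 = 17, d_4 = (312 - 17^2)/23 = 23/23 = 1, a_4 = floor((17 + 17)/1) = 34.
  m_5 = 1*34 - 17 = 17, d_5 = (312 - 17^2)/1 = 23/1 = 23: (m_5, d_5) = (m_1, d_1) = (17, 23), so from here the quotients repeat a_1, ..., a_4; the period length is 4.
So sqrt(312) = [17; (1, 1, 1, 34)] with period length k = 4.
k is even, so the fundamental solution of x^2 - 312y^2 = 1 is (p_{k-1}, q_{k-1}) = (p_3, q_3); compute convergents through index 3.
Convergents (p_i = a_i*p_{i-1} + p_{i-2}, q_i = a_i*q_{i-1} + q_{i-2} with p_{-2}=0, p_{-1}=1, q_{-2}=1, q_{-1}=0):
  i=0: a_0=17, p_0 = 17*1 + 0 = 17, q_0 = 17*0 + 1 = 1.
  i=1: a_1=1, p_1 = 1*17 + 1 = 18, q_1 = 1*1 + 0 = 1.
  i=2: a_2=1, p_2 = 1*18 + 17 = 35, q_2 = 1*1 + 1 = 2.
  i=3: a_3=1, p_3 = 1*35 + 18 = 53, q_3 = 1*2 + 1 = 3.
Check: 53^2 - 312*3^2 = 2809 - 2808 = 1, so (x, y) = (53, 3) solves the equation, and by the theorem it is the least positive solution.

(x, y) = (53, 3)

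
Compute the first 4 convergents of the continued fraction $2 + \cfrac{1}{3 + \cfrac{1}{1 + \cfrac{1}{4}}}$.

2/1, 7/3, 9/4, 43/19

Using the convergent recurrence p_i = a_i*p_{i-1} + p_{i-2}, q_i = a_i*q_{i-1} + q_{i-2} with p_{-2}=0, p_{-1}=1, q_{-2}=1, q_{-1}=0:
  i=0: a_0=2, p_0 = 2*1 + 0 = 2, q_0 = 2*0 + 1 = 1.
  i=1: a_1=3, p_1 = 3*2 + 1 = 7, q_1 = 3*1 + 0 = 3.
  i=2: a_2=1, p_2 = 1*7 + 2 = 9, q_2 = 1*3 + 1 = 4.
  i=3: a_3=4, p_3 = 4*9 + 7 = 43, q_3 = 4*4 + 3 = 19.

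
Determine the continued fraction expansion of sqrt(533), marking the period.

Write x_i = (sqrt(533) + m_i)/d_i with (m_0, d_0) = (0, 1). a_0 = floor(sqrt(533)) = 23, since 23^2 = 529 <= 533 < 576 = 24^2.
Iterate m_{i+1} = d_i*a_i - m_i, d_{i+1} = (533 - m_{i+1}^2)/d_i, a_{i+1} = floor((a_0 + m_{i+1})/d_{i+1}):
  m_1 = 1*23 - 0 = 23, d_1 = (533 - 23^2)/1 = 4/1 = 4, a_1 = floor((23 + 23)/4) = 11.
  m_2 = 4*11 - 23 = 21, d_2 = (533 - 21^2)/4 = 92/4 = 23, a_2 = floor((23 + 21)/23) = 1.
  m_3 = 23*1 - 21 = 2, d_3 = (533 - 2^2)/23 = 529/23 = 23, a_3 = floor((23 + 2)/23) = 1.
  m_4 = 23*1 - 2 = 21, d_4 = (533 - 21^2)/23 = 92/23 = 4, a_4 = floor((23 + 21)/4) = 11.
  m_5 = 4*11 - 21 = 23, d_5 = (533 - 23^2)/4 = 4/4 = 1, a_5 = floor((23 + 23)/1) = 46.
  m_6 = 1*46 - 23 = 23, d_6 = (533 - 23^2)/1 = 4/1 = 4: (m_6, d_6) = (m_1, d_1) = (23, 4), so from here the quotients repeat a_1, ..., a_5; the period length is 5.
Hence the expansion of sqrt(533) is a_0 = 23 followed by the repeating block 11, 1, 1, 11, 46 (period 5).

[23; (11, 1, 1, 11, 46)]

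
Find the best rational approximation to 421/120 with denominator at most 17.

Expand x = 421/120 as a continued fraction with the Euclidean algorithm:
  421 = 3*120 + 61, so a_0 = 3.
  120 = 1*61 + 59, so a_1 = 1.
  61 = 1*59 + 2, so a_2 = 1.
  59 = 29*2 + 1, so a_3 = 29.
  2 = 2*1 + 0, so a_4 = 2.
so x = [3; 1, 1, 29, 2].
Convergents (p_i = a_i*p_{i-1} + p_{i-2}, q_i = a_i*q_{i-1} + q_{i-2} with p_{-2}=0, p_{-1}=1, q_{-2}=1, q_{-1}=0), until the denominator exceeds 17:
  i=0: a_0=3, p_0 = 3*1 + 0 = 3, q_0 = 3*0 + 1 = 1.
  i=1: a_1=1, p_1 = 1*3 + 1 = 4, q_1 = 1*1 + 0 = 1.
  i=2: a_2=1, p_2 = 1*4 + 3 = 7, q_2 = 1*1 + 1 = 2.
  i=3: a_3=29, p_3 = 29*7 + 4 = 207, q_3 = 29*2 + 1 = 59.
q_3 = 59 > 17, so the last convergent with denominator <= 17 is p_2/q_2 = 7/2.
The closest fraction with denominator <= 17 is either p_2/q_2 or the intermediate fraction (k*p_2 + p_1)/(k*q_2 + q_1) with the largest k >= 1 whose denominator stays <= 17; these approach x as k grows, and every other convergent or intermediate fraction in range is farther away.
Largest k: floor((17 - q_1)/q_2) = floor((17 - 1)/2) = 8.
That gives (8*7 + 4)/(8*2 + 1) = 60/17.
Compare the errors: |x - 7/2| = |421*2 - 7*120|/(120*2) = 2/240, and |x - 60/17| = |421*17 - 60*120|/(120*17) = 43/2040.
Cross-multiplying, 2*2040 = 4080 < 10320 = 43*240, so 2/240 is smaller: the convergent 7/2 is closer to x than 60/17.

7/2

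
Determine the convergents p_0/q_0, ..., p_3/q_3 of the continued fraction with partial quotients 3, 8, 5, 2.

Using the convergent recurrence p_i = a_i*p_{i-1} + p_{i-2}, q_i = a_i*q_{i-1} + q_{i-2} with p_{-2}=0, p_{-1}=1, q_{-2}=1, q_{-1}=0:
  i=0: a_0=3, p_0 = 3*1 + 0 = 3, q_0 = 3*0 + 1 = 1.
  i=1: a_1=8, p_1 = 8*3 + 1 = 25, q_1 = 8*1 + 0 = 8.
  i=2: a_2=5, p_2 = 5*25 + 3 = 128, q_2 = 5*8 + 1 = 41.
  i=3: a_3=2, p_3 = 2*128 + 25 = 281, q_3 = 2*41 + 8 = 90.

3/1, 25/8, 128/41, 281/90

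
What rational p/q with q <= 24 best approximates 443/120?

Expand x = 443/120 as a continued fraction with the Euclidean algorithm:
  443 = 3*120 + 83, so a_0 = 3.
  120 = 1*83 + 37, so a_1 = 1.
  83 = 2*37 + 9, so a_2 = 2.
  37 = 4*9 + 1, so a_3 = 4.
  9 = 9*1 + 0, so a_4 = 9.
so x = [3; 1, 2, 4, 9].
Convergents (p_i = a_i*p_{i-1} + p_{i-2}, q_i = a_i*q_{i-1} + q_{i-2} with p_{-2}=0, p_{-1}=1, q_{-2}=1, q_{-1}=0), until the denominator exceeds 24:
  i=0: a_0=3, p_0 = 3*1 + 0 = 3, q_0 = 3*0 + 1 = 1.
  i=1: a_1=1, p_1 = 1*3 + 1 = 4, q_1 = 1*1 + 0 = 1.
  i=2: a_2=2, p_2 = 2*4 + 3 = 11, q_2 = 2*1 + 1 = 3.
  i=3: a_3=4, p_3 = 4*11 + 4 = 48, q_3 = 4*3 + 1 = 13.
  i=4: a_4=9, p_4 = 9*48 + 11 = 443, q_4 = 9*13 + 3 = 120.
q_4 = 120 > 24, so the last convergent with denominator <= 24 is p_3/q_3 = 48/13.
The closest fraction with denominator <= 24 is either p_3/q_3 or the intermediate fraction (k*p_3 + p_2)/(k*q_3 + q_2) with the largest k >= 1 whose denominator stays <= 24; these approach x as k grows, and every other convergent or intermediate fraction in range is farther away.
Largest k: floor((24 - q_2)/q_3) = floor((24 - 3)/13) = 1.
That gives (1*48 + 11)/(1*13 + 3) = 59/16.
Compare the errors: |x - 48/13| = |443*13 - 48*120|/(120*13) = 1/1560, and |x - 59/16| = |443*16 - 59*120|/(120*16) = 8/1920.
Cross-multiplying, 1*1920 = 1920 < 12480 = 8*1560, so 1/1560 is smaller: the convergent 48/13 is closer to x than 59/16.

48/13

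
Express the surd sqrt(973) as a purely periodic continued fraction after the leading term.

[31; (5, 5, 2, 8, 2, 5, 5, 62)]

Write x_i = (sqrt(973) + m_i)/d_i with (m_0, d_0) = (0, 1). a_0 = floor(sqrt(973)) = 31, since 31^2 = 961 <= 973 < 1024 = 32^2.
Iterate m_{i+1} = d_i*a_i - m_i, d_{i+1} = (973 - m_{i+1}^2)/d_i, a_{i+1} = floor((a_0 + m_{i+1})/d_{i+1}):
  m_1 = 1*31 - 0 = 31, d_1 = (973 - 31^2)/1 = 12/1 = 12, a_1 = floor((31 + 31)/12) = 5.
  m_2 = 12*5 - 31 = 29, d_2 = (973 - 29^2)/12 = 132/12 = 11, a_2 = floor((31 + 29)/11) = 5.
  m_3 = 11*5 - 29 = 26, d_3 = (973 - 26^2)/11 = 297/11 = 27, a_3 = floor((31 + 26)/27) = 2.
  m_4 = 27*2 - 26 = 28, d_4 = (973 - 28^2)/27 = 189/27 = 7, a_4 = floor((31 + 28)/7) = 8.
  m_5 = 7*8 - 28 = 28, d_5 = (973 - 28^2)/7 = 189/7 = 27, a_5 = floor((31 + 28)/27) = 2.
  m_6 = 27*2 - 28 = 26, d_6 = (973 - 26^2)/27 = 297/27 = 11, a_6 = floor((31 + 26)/11) = 5.
  m_7 = 11*5 - 26 = 29, d_7 = (973 - 29^2)/11 = 132/11 = 12, a_7 = floor((31 + 29)/12) = 5.
  m_8 = 12*5 - 29 = 31, d_8 = (973 - 31^2)/12 = 12/12 = 1, a_8 = floor((31 + 31)/1) = 62.
  m_9 = 1*62 - 31 = 31, d_9 = (973 - 31^2)/1 = 12/1 = 12: (m_9, d_9) = (m_1, d_1) = (31, 12), so from here the quotients repeat a_1, ..., a_8; the period length is 8.
Hence the expansion of sqrt(973) is a_0 = 31 followed by the repeating block 5, 5, 2, 8, 2, 5, 5, 62 (period 8).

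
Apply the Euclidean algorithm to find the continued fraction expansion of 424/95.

Run the Euclidean algorithm on 424 and 95; the successive quotients are the partial quotients a_0, a_1, ... (each step inverts the fractional part left over by the previous one):
  424 = 4*95 + 44, so a_0 = 4.
  95 = 2*44 + 7, so a_1 = 2.
  44 = 6*7 + 2, so a_2 = 6.
  7 = 3*2 + 1, so a_3 = 3.
  2 = 2*1 + 0, so a_4 = 2.
The remainder reaches 0 after 5 divisions, so the expansion has 5 partial quotients, read off in order.

[4; 2, 6, 3, 2]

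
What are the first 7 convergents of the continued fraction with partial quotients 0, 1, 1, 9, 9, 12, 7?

Using the convergent recurrence p_i = a_i*p_{i-1} + p_{i-2}, q_i = a_i*q_{i-1} + q_{i-2} with p_{-2}=0, p_{-1}=1, q_{-2}=1, q_{-1}=0:
  i=0: a_0=0, p_0 = 0*1 + 0 = 0, q_0 = 0*0 + 1 = 1.
  i=1: a_1=1, p_1 = 1*0 + 1 = 1, q_1 = 1*1 + 0 = 1.
  i=2: a_2=1, p_2 = 1*1 + 0 = 1, q_2 = 1*1 + 1 = 2.
  i=3: a_3=9, p_3 = 9*1 + 1 = 10, q_3 = 9*2 + 1 = 19.
  i=4: a_4=9, p_4 = 9*10 + 1 = 91, q_4 = 9*19 + 2 = 173.
  i=5: a_5=12, p_5 = 12*91 + 10 = 1102, q_5 = 12*173 + 19 = 2095.
  i=6: a_6=7, p_6 = 7*1102 + 91 = 7805, q_6 = 7*2095 + 173 = 14838.

0/1, 1/1, 1/2, 10/19, 91/173, 1102/2095, 7805/14838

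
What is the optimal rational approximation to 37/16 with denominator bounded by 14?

30/13

Expand x = 37/16 as a continued fraction with the Euclidean algorithm:
  37 = 2*16 + 5, so a_0 = 2.
  16 = 3*5 + 1, so a_1 = 3.
  5 = 5*1 + 0, so a_2 = 5.
so x = [2; 3, 5].
Convergents (p_i = a_i*p_{i-1} + p_{i-2}, q_i = a_i*q_{i-1} + q_{i-2} with p_{-2}=0, p_{-1}=1, q_{-2}=1, q_{-1}=0), until the denominator exceeds 14:
  i=0: a_0=2, p_0 = 2*1 + 0 = 2, q_0 = 2*0 + 1 = 1.
  i=1: a_1=3, p_1 = 3*2 + 1 = 7, q_1 = 3*1 + 0 = 3.
  i=2: a_2=5, p_2 = 5*7 + 2 = 37, q_2 = 5*3 + 1 = 16.
q_2 = 16 > 14, so the last convergent with denominator <= 14 is p_1/q_1 = 7/3.
The closest fraction with denominator <= 14 is either p_1/q_1 or the intermediate fraction (k*p_1 + p_0)/(k*q_1 + q_0) with the largest k >= 1 whose denominator stays <= 14; these approach x as k grows, and every other convergent or intermediate fraction in range is farther away.
Largest k: floor((14 - q_0)/q_1) = floor((14 - 1)/3) = 4.
That gives (4*7 + 2)/(4*3 + 1) = 30/13.
Compare the errors: |x - 7/3| = |37*3 - 7*16|/(16*3) = 1/48, and |x - 30/13| = |37*13 - 30*16|/(16*13) = 1/208.
Cross-multiplying, 1*48 = 48 < 208 = 1*208, so 1/208 is smaller: the intermediate fraction 30/13 is closer to x than 7/3.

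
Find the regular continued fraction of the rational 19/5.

Run the Euclidean algorithm on 19 and 5; the successive quotients are the partial quotients a_0, a_1, ... (each step inverts the fractional part left over by the previous one):
  19 = 3*5 + 4, so a_0 = 3.
  5 = 1*4 + 1, so a_1 = 1.
  4 = 4*1 + 0, so a_2 = 4.
The remainder reaches 0 after 3 divisions, so the expansion has 3 partial quotients, read off in order.

[3; 1, 4]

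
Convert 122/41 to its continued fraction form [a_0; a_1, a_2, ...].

[2; 1, 40]

Run the Euclidean algorithm on 122 and 41; the successive quotients are the partial quotients a_0, a_1, ... (each step inverts the fractional part left over by the previous one):
  122 = 2*41 + 40, so a_0 = 2.
  41 = 1*40 + 1, so a_1 = 1.
  40 = 40*1 + 0, so a_2 = 40.
The remainder reaches 0 after 3 divisions, so the expansion has 3 partial quotients, read off in order.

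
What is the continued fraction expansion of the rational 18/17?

[1; 17]

Run the Euclidean algorithm on 18 and 17; the successive quotients are the partial quotients a_0, a_1, ... (each step inverts the fractional part left over by the previous one):
  18 = 1*17 + 1, so a_0 = 1.
  17 = 17*1 + 0, so a_1 = 17.
The remainder reaches 0 after 2 divisions, so the expansion has 2 partial quotients, read off in order.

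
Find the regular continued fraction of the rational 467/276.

[1; 1, 2, 4, 21]

Run the Euclidean algorithm on 467 and 276; the successive quotients are the partial quotients a_0, a_1, ... (each step inverts the fractional part left over by the previous one):
  467 = 1*276 + 191, so a_0 = 1.
  276 = 1*191 + 85, so a_1 = 1.
  191 = 2*85 + 21, so a_2 = 2.
  85 = 4*21 + 1, so a_3 = 4.
  21 = 21*1 + 0, so a_4 = 21.
The remainder reaches 0 after 5 divisions, so the expansion has 5 partial quotients, read off in order.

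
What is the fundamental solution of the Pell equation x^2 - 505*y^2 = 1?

First expand sqrt(505) as a continued fraction. With x_i = (sqrt(505) + m_i)/d_i and (m_0, d_0) = (0, 1): a_0 = floor(sqrt(505)) = 22, since 22^2 = 484 <= 505 < 529 = 23^2.
Iterate m_{i+1} = d_i*a_i - m_i, d_{i+1} = (505 - m_{i+1}^2)/d_i, a_{i+1} = floor((a_0 + m_{i+1})/d_{i+1}):
  m_1 = 1*22 - 0 = 22, d_1 = (505 - 22^2)/1 = 21/1 = 21, a_1 = floor((22 + 22)/21) = 2.
  m_2 = 21*2 - 22 = 20, d_2 = (505 - 20^2)/21 = 105/21 = 5, a_2 = floor((22 + 20)/5) = 8.
  m_3 = 5*8 - 20 = 20, d_3 = (505 - 20^2)/5 = 105/5 = 21, a_3 = floor((22 + 20)/21) = 2.
  m_4 = 21*2 - 20 = 22, d_4 = (505 - 22^2)/21 = 21/21 = 1, a_4 = floor((22 + 22)/1) = 44.
  m_5 = 1*44 - 22 = 22, d_5 = (505 - 22^2)/1 = 21/1 = 21: (m_5, d_5) = (m_1, d_1) = (22, 21), so from here the quotients repeat a_1, ..., a_4; the period length is 4.
So sqrt(505) = [22; (2, 8, 2, 44)] with period length k = 4.
k is even, so the fundamental solution of x^2 - 505y^2 = 1 is (p_{k-1}, q_{k-1}) = (p_3, q_3); compute convergents through index 3.
Convergents (p_i = a_i*p_{i-1} + p_{i-2}, q_i = a_i*q_{i-1} + q_{i-2} with p_{-2}=0, p_{-1}=1, q_{-2}=1, q_{-1}=0):
  i=0: a_0=22, p_0 = 22*1 + 0 = 22, q_0 = 22*0 + 1 = 1.
  i=1: a_1=2, p_1 = 2*22 + 1 = 45, q_1 = 2*1 + 0 = 2.
  i=2: a_2=8, p_2 = 8*45 + 22 = 382, q_2 = 8*2 + 1 = 17.
  i=3: a_3=2, p_3 = 2*382 + 45 = 809, q_3 = 2*17 + 2 = 36.
Check: 809^2 - 505*36^2 = 654481 - 654480 = 1, so (x, y) = (809, 36) solves the equation, and by the theorem it is the least positive solution.

(x, y) = (809, 36)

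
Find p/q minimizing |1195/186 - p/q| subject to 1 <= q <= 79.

469/73

Expand x = 1195/186 as a continued fraction with the Euclidean algorithm:
  1195 = 6*186 + 79, so a_0 = 6.
  186 = 2*79 + 28, so a_1 = 2.
  79 = 2*28 + 23, so a_2 = 2.
  28 = 1*23 + 5, so a_3 = 1.
  23 = 4*5 + 3, so a_4 = 4.
  5 = 1*3 + 2, so a_5 = 1.
  3 = 1*2 + 1, so a_6 = 1.
  2 = 2*1 + 0, so a_7 = 2.
so x = [6; 2, 2, 1, 4, 1, 1, 2].
Convergents (p_i = a_i*p_{i-1} + p_{i-2}, q_i = a_i*q_{i-1} + q_{i-2} with p_{-2}=0, p_{-1}=1, q_{-2}=1, q_{-1}=0), until the denominator exceeds 79:
  i=0: a_0=6, p_0 = 6*1 + 0 = 6, q_0 = 6*0 + 1 = 1.
  i=1: a_1=2, p_1 = 2*6 + 1 = 13, q_1 = 2*1 + 0 = 2.
  i=2: a_2=2, p_2 = 2*13 + 6 = 32, q_2 = 2*2 + 1 = 5.
  i=3: a_3=1, p_3 = 1*32 + 13 = 45, q_3 = 1*5 + 2 = 7.
  i=4: a_4=4, p_4 = 4*45 + 32 = 212, q_4 = 4*7 + 5 = 33.
  i=5: a_5=1, p_5 = 1*212 + 45 = 257, q_5 = 1*33 + 7 = 40.
  i=6: a_6=1, p_6 = 1*257 + 212 = 469, q_6 = 1*40 + 33 = 73.
  i=7: a_7=2, p_7 = 2*469 + 257 = 1195, q_7 = 2*73 + 40 = 186.
q_7 = 186 > 79, so the last convergent with denominator <= 79 is p_6/q_6 = 469/73.
The closest fraction with denominator <= 79 is either p_6/q_6 or the intermediate fraction (k*p_6 + p_5)/(k*q_6 + q_5) with the largest k >= 1 whose denominator stays <= 79; these approach x as k grows, and every other convergent or intermediate fraction in range is farther away.
Largest k: floor((79 - q_5)/q_6) = floor((79 - 40)/73) = 0.
Since k = 0, no intermediate fraction beyond p_6/q_6 has denominator <= 79, so the convergent 469/73 is the closest (its error is |1195*73 - 469*186|/(186*73) = 1/13578).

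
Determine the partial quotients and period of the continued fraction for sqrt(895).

[29; (1, 10, 1, 58)]

Write x_i = (sqrt(895) + m_i)/d_i with (m_0, d_0) = (0, 1). a_0 = floor(sqrt(895)) = 29, since 29^2 = 841 <= 895 < 900 = 30^2.
Iterate m_{i+1} = d_i*a_i - m_i, d_{i+1} = (895 - m_{i+1}^2)/d_i, a_{i+1} = floor((a_0 + m_{i+1})/d_{i+1}):
  m_1 = 1*29 - 0 = 29, d_1 = (895 - 29^2)/1 = 54/1 = 54, a_1 = floor((29 + 29)/54) = 1.
  m_2 = 54*1 - 29 = 25, d_2 = (895 - 25^2)/54 = 270/54 = 5, a_2 = floor((29 + 25)/5) = 10.
  m_3 = 5*10 - 25 = 25, d_3 = (895 - 25^2)/5 = 270/5 = 54, a_3 = floor((29 + 25)/54) = 1.
  m_4 = 54*1 - 25 = 29, d_4 = (895 - 29^2)/54 = 54/54 = 1, a_4 = floor((29 + 29)/1) = 58.
  m_5 = 1*58 - 29 = 29, d_5 = (895 - 29^2)/1 = 54/1 = 54: (m_5, d_5) = (m_1, d_1) = (29, 54), so from here the quotients repeat a_1, ..., a_4; the period length is 4.
Hence the expansion of sqrt(895) is a_0 = 29 followed by the repeating block 1, 10, 1, 58 (period 4).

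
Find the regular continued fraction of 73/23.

[3; 5, 1, 3]

Run the Euclidean algorithm on 73 and 23; the successive quotients are the partial quotients a_0, a_1, ... (each step inverts the fractional part left over by the previous one):
  73 = 3*23 + 4, so a_0 = 3.
  23 = 5*4 + 3, so a_1 = 5.
  4 = 1*3 + 1, so a_2 = 1.
  3 = 3*1 + 0, so a_3 = 3.
The remainder reaches 0 after 4 divisions, so the expansion has 4 partial quotients, read off in order.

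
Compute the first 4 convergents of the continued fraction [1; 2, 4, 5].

1/1, 3/2, 13/9, 68/47

Using the convergent recurrence p_i = a_i*p_{i-1} + p_{i-2}, q_i = a_i*q_{i-1} + q_{i-2} with p_{-2}=0, p_{-1}=1, q_{-2}=1, q_{-1}=0:
  i=0: a_0=1, p_0 = 1*1 + 0 = 1, q_0 = 1*0 + 1 = 1.
  i=1: a_1=2, p_1 = 2*1 + 1 = 3, q_1 = 2*1 + 0 = 2.
  i=2: a_2=4, p_2 = 4*3 + 1 = 13, q_2 = 4*2 + 1 = 9.
  i=3: a_3=5, p_3 = 5*13 + 3 = 68, q_3 = 5*9 + 2 = 47.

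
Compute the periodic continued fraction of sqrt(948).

[30; (1, 3, 1, 3, 20, 3, 1, 3, 1, 60)]

Write x_i = (sqrt(948) + m_i)/d_i with (m_0, d_0) = (0, 1). a_0 = floor(sqrt(948)) = 30, since 30^2 = 900 <= 948 < 961 = 31^2.
Iterate m_{i+1} = d_i*a_i - m_i, d_{i+1} = (948 - m_{i+1}^2)/d_i, a_{i+1} = floor((a_0 + m_{i+1})/d_{i+1}):
  m_1 = 1*30 - 0 = 30, d_1 = (948 - 30^2)/1 = 48/1 = 48, a_1 = floor((30 + 30)/48) = 1.
  m_2 = 48*1 - 30 = 18, d_2 = (948 - 18^2)/48 = 624/48 = 13, a_2 = floor((30 + 18)/13) = 3.
  m_3 = 13*3 - 18 = 21, d_3 = (948 - 21^2)/13 = 507/13 = 39, a_3 = floor((30 + 21)/39) = 1.
  m_4 = 39*1 - 21 = 18, d_4 = (948 - 18^2)/39 = 624/39 = 16, a_4 = floor((30 + 18)/16) = 3.
  m_5 = 16*3 - 18 = 30, d_5 = (948 - 30^2)/16 = 48/16 = 3, a_5 = floor((30 + 30)/3) = 20.
  m_6 = 3*20 - 30 = 30, d_6 = (948 - 30^2)/3 = 48/3 = 16, a_6 = floor((30 + 30)/16) = 3.
  m_7 = 16*3 - 30 = 18, d_7 = (948 - 18^2)/16 = 624/16 = 39, a_7 = floor((30 + 18)/39) = 1.
  m_8 = 39*1 - 18 = 21, d_8 = (948 - 21^2)/39 = 507/39 = 13, a_8 = floor((30 + 21)/13) = 3.
  m_9 = 13*3 - 21 = 18, d_9 = (948 - 18^2)/13 = 624/13 = 48, a_9 = floor((30 + 18)/48) = 1.
  m_10 = 48*1 - 18 = 30, d_10 = (948 - 30^2)/48 = 48/48 = 1, a_10 = floor((30 + 30)/1) = 60.
  m_11 = 1*60 - 30 = 30, d_11 = (948 - 30^2)/1 = 48/1 = 48: (m_11, d_11) = (m_1, d_1) = (30, 48), so from here the quotients repeat a_1, ..., a_10; the period length is 10.
Hence the expansion of sqrt(948) is a_0 = 30 followed by the repeating block 1, 3, 1, 3, 20, 3, 1, 3, 1, 60 (period 10).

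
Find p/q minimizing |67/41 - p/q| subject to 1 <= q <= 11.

Expand x = 67/41 as a continued fraction with the Euclidean algorithm:
  67 = 1*41 + 26, so a_0 = 1.
  41 = 1*26 + 15, so a_1 = 1.
  26 = 1*15 + 11, so a_2 = 1.
  15 = 1*11 + 4, so a_3 = 1.
  11 = 2*4 + 3, so a_4 = 2.
  4 = 1*3 + 1, so a_5 = 1.
  3 = 3*1 + 0, so a_6 = 3.
so x = [1; 1, 1, 1, 2, 1, 3].
Convergents (p_i = a_i*p_{i-1} + p_{i-2}, q_i = a_i*q_{i-1} + q_{i-2} with p_{-2}=0, p_{-1}=1, q_{-2}=1, q_{-1}=0), until the denominator exceeds 11:
  i=0: a_0=1, p_0 = 1*1 + 0 = 1, q_0 = 1*0 + 1 = 1.
  i=1: a_1=1, p_1 = 1*1 + 1 = 2, q_1 = 1*1 + 0 = 1.
  i=2: a_2=1, p_2 = 1*2 + 1 = 3, q_2 = 1*1 + 1 = 2.
  i=3: a_3=1, p_3 = 1*3 + 2 = 5, q_3 = 1*2 + 1 = 3.
  i=4: a_4=2, p_4 = 2*5 + 3 = 13, q_4 = 2*3 + 2 = 8.
  i=5: a_5=1, p_5 = 1*13 + 5 = 18, q_5 = 1*8 + 3 = 11.
  i=6: a_6=3, p_6 = 3*18 + 13 = 67, q_6 = 3*11 + 8 = 41.
q_6 = 41 > 11, so the last convergent with denominator <= 11 is p_5/q_5 = 18/11.
The closest fraction with denominator <= 11 is either p_5/q_5 or the intermediate fraction (k*p_5 + p_4)/(k*q_5 + q_4) with the largest k >= 1 whose denominator stays <= 11; these approach x as k grows, and every other convergent or intermediate fraction in range is farther away.
Largest k: floor((11 - q_4)/q_5) = floor((11 - 8)/11) = 0.
Since k = 0, no intermediate fraction beyond p_5/q_5 has denominator <= 11, so the convergent 18/11 is the closest (its error is |67*11 - 18*41|/(41*11) = 1/451).

18/11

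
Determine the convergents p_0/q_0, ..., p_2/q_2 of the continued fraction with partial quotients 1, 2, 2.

1/1, 3/2, 7/5

Using the convergent recurrence p_i = a_i*p_{i-1} + p_{i-2}, q_i = a_i*q_{i-1} + q_{i-2} with p_{-2}=0, p_{-1}=1, q_{-2}=1, q_{-1}=0:
  i=0: a_0=1, p_0 = 1*1 + 0 = 1, q_0 = 1*0 + 1 = 1.
  i=1: a_1=2, p_1 = 2*1 + 1 = 3, q_1 = 2*1 + 0 = 2.
  i=2: a_2=2, p_2 = 2*3 + 1 = 7, q_2 = 2*2 + 1 = 5.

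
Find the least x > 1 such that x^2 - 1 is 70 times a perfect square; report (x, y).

(x, y) = (251, 30)

First expand sqrt(70) as a continued fraction. With x_i = (sqrt(70) + m_i)/d_i and (m_0, d_0) = (0, 1): a_0 = floor(sqrt(70)) = 8, since 8^2 = 64 <= 70 < 81 = 9^2.
Iterate m_{i+1} = d_i*a_i - m_i, d_{i+1} = (70 - m_{i+1}^2)/d_i, a_{i+1} = floor((a_0 + m_{i+1})/d_{i+1}):
  m_1 = 1*8 - 0 = 8, d_1 = (70 - 8^2)/1 = 6/1 = 6, a_1 = floor((8 + 8)/6) = 2.
  m_2 = 6*2 - 8 = 4, d_2 = (70 - 4^2)/6 = 54/6 = 9, a_2 = floor((8 + 4)/9) = 1.
  m_3 = 9*1 - 4 = 5, d_3 = (70 - 5^2)/9 = 45/9 = 5, a_3 = floor((8 + 5)/5) = 2.
  m_4 = 5*2 - 5 = 5, d_4 = (70 - 5^2)/5 = 45/5 = 9, a_4 = floor((8 + 5)/9) = 1.
  m_5 = 9*1 - 5 = 4, d_5 = (70 - 4^2)/9 = 54/9 = 6, a_5 = floor((8 + 4)/6) = 2.
  m_6 = 6*2 - 4 = 8, d_6 = (70 - 8^2)/6 = 6/6 = 1, a_6 = floor((8 + 8)/1) = 16.
  m_7 = 1*16 - 8 = 8, d_7 = (70 - 8^2)/1 = 6/1 = 6: (m_7, d_7) = (m_1, d_1) = (8, 6), so from here the quotients repeat a_1, ..., a_6; the period length is 6.
So sqrt(70) = [8; (2, 1, 2, 1, 2, 16)] with period length k = 6.
k is even, so the fundamental solution of x^2 - 70y^2 = 1 is (p_{k-1}, q_{k-1}) = (p_5, q_5); compute convergents through index 5.
Convergents (p_i = a_i*p_{i-1} + p_{i-2}, q_i = a_i*q_{i-1} + q_{i-2} with p_{-2}=0, p_{-1}=1, q_{-2}=1, q_{-1}=0):
  i=0: a_0=8, p_0 = 8*1 + 0 = 8, q_0 = 8*0 + 1 = 1.
  i=1: a_1=2, p_1 = 2*8 + 1 = 17, q_1 = 2*1 + 0 = 2.
  i=2: a_2=1, p_2 = 1*17 + 8 = 25, q_2 = 1*2 + 1 = 3.
  i=3: a_3=2, p_3 = 2*25 + 17 = 67, q_3 = 2*3 + 2 = 8.
  i=4: a_4=1, p_4 = 1*67 + 25 = 92, q_4 = 1*8 + 3 = 11.
  i=5: a_5=2, p_5 = 2*92 + 67 = 251, q_5 = 2*11 + 8 = 30.
Check: 251^2 - 70*30^2 = 63001 - 63000 = 1, so (x, y) = (251, 30) solves the equation, and by the theorem it is the least positive solution.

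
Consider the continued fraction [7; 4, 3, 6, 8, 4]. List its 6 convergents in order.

7/1, 29/4, 94/13, 593/82, 4838/669, 19945/2758

Using the convergent recurrence p_i = a_i*p_{i-1} + p_{i-2}, q_i = a_i*q_{i-1} + q_{i-2} with p_{-2}=0, p_{-1}=1, q_{-2}=1, q_{-1}=0:
  i=0: a_0=7, p_0 = 7*1 + 0 = 7, q_0 = 7*0 + 1 = 1.
  i=1: a_1=4, p_1 = 4*7 + 1 = 29, q_1 = 4*1 + 0 = 4.
  i=2: a_2=3, p_2 = 3*29 + 7 = 94, q_2 = 3*4 + 1 = 13.
  i=3: a_3=6, p_3 = 6*94 + 29 = 593, q_3 = 6*13 + 4 = 82.
  i=4: a_4=8, p_4 = 8*593 + 94 = 4838, q_4 = 8*82 + 13 = 669.
  i=5: a_5=4, p_5 = 4*4838 + 593 = 19945, q_5 = 4*669 + 82 = 2758.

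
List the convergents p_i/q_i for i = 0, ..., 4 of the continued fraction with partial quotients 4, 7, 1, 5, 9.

Using the convergent recurrence p_i = a_i*p_{i-1} + p_{i-2}, q_i = a_i*q_{i-1} + q_{i-2} with p_{-2}=0, p_{-1}=1, q_{-2}=1, q_{-1}=0:
  i=0: a_0=4, p_0 = 4*1 + 0 = 4, q_0 = 4*0 + 1 = 1.
  i=1: a_1=7, p_1 = 7*4 + 1 = 29, q_1 = 7*1 + 0 = 7.
  i=2: a_2=1, p_2 = 1*29 + 4 = 33, q_2 = 1*7 + 1 = 8.
  i=3: a_3=5, p_3 = 5*33 + 29 = 194, q_3 = 5*8 + 7 = 47.
  i=4: a_4=9, p_4 = 9*194 + 33 = 1779, q_4 = 9*47 + 8 = 431.

4/1, 29/7, 33/8, 194/47, 1779/431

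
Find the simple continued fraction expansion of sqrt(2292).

Write x_i = (sqrt(2292) + m_i)/d_i with (m_0, d_0) = (0, 1). a_0 = floor(sqrt(2292)) = 47, since 47^2 = 2209 <= 2292 < 2304 = 48^2.
Iterate m_{i+1} = d_i*a_i - m_i, d_{i+1} = (2292 - m_{i+1}^2)/d_i, a_{i+1} = floor((a_0 + m_{i+1})/d_{i+1}):
  m_1 = 1*47 - 0 = 47, d_1 = (2292 - 47^2)/1 = 83/1 = 83, a_1 = floor((47 + 47)/83) = 1.
  m_2 = 83*1 - 47 = 36, d_2 = (2292 - 36^2)/83 = 996/83 = 12, a_2 = floor((47 + 36)/12) = 6.
  m_3 = 12*6 - 36 = 36, d_3 = (2292 - 36^2)/12 = 996/12 = 83, a_3 = floor((47 + 36)/83) = 1.
  m_4 = 83*1 - 36 = 47, d_4 = (2292 - 47^2)/83 = 83/83 = 1, a_4 = floor((47 + 47)/1) = 94.
  m_5 = 1*94 - 47 = 47, d_5 = (2292 - 47^2)/1 = 83/1 = 83: (m_5, d_5) = (m_1, d_1) = (47, 83), so from here the quotients repeat a_1, ..., a_4; the period length is 4.
Hence the expansion of sqrt(2292) is a_0 = 47 followed by the repeating block 1, 6, 1, 94 (period 4).

[47; (1, 6, 1, 94)]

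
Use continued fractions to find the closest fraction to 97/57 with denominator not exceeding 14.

Expand x = 97/57 as a continued fraction with the Euclidean algorithm:
  97 = 1*57 + 40, so a_0 = 1.
  57 = 1*40 + 17, so a_1 = 1.
  40 = 2*17 + 6, so a_2 = 2.
  17 = 2*6 + 5, so a_3 = 2.
  6 = 1*5 + 1, so a_4 = 1.
  5 = 5*1 + 0, so a_5 = 5.
so x = [1; 1, 2, 2, 1, 5].
Convergents (p_i = a_i*p_{i-1} + p_{i-2}, q_i = a_i*q_{i-1} + q_{i-2} with p_{-2}=0, p_{-1}=1, q_{-2}=1, q_{-1}=0), until the denominator exceeds 14:
  i=0: a_0=1, p_0 = 1*1 + 0 = 1, q_0 = 1*0 + 1 = 1.
  i=1: a_1=1, p_1 = 1*1 + 1 = 2, q_1 = 1*1 + 0 = 1.
  i=2: a_2=2, p_2 = 2*2 + 1 = 5, q_2 = 2*1 + 1 = 3.
  i=3: a_3=2, p_3 = 2*5 + 2 = 12, q_3 = 2*3 + 1 = 7.
  i=4: a_4=1, p_4 = 1*12 + 5 = 17, q_4 = 1*7 + 3 = 10.
  i=5: a_5=5, p_5 = 5*17 + 12 = 97, q_5 = 5*10 + 7 = 57.
q_5 = 57 > 14, so the last convergent with denominator <= 14 is p_4/q_4 = 17/10.
The closest fraction with denominator <= 14 is either p_4/q_4 or the intermediate fraction (k*p_4 + p_3)/(k*q_4 + q_3) with the largest k >= 1 whose denominator stays <= 14; these approach x as k grows, and every other convergent or intermediate fraction in range is farther away.
Largest k: floor((14 - q_3)/q_4) = floor((14 - 7)/10) = 0.
Since k = 0, no intermediate fraction beyond p_4/q_4 has denominator <= 14, so the convergent 17/10 is the closest (its error is |97*10 - 17*57|/(57*10) = 1/570).

17/10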